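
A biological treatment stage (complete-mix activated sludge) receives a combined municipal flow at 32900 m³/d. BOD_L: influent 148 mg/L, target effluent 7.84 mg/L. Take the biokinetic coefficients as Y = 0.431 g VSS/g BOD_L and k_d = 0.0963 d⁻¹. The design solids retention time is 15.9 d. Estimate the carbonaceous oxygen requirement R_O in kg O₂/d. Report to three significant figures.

Observed yield with endogenous decay: Y_obs = Y / (1 + k_d·θ_c) = 0.431 / (1 + 0.0963 × 15.9) = 0.431 / 2.531 = 0.1703 g VSS/g BOD_L.
Q·(S₀ − S) = 32900 × (148 − 7.84) × 10⁻³ = 4611 kg/d removed.
Biomass synthesised: P_X = Y_obs × 4611 = 785.2 kg VSS/d.
R_O = Q·(S₀ − S) − 1.42·P_X = 4611 − 1.42 × 785.2 = 3496 kg O₂/d.

R_O ≈ 3500 kg O₂/d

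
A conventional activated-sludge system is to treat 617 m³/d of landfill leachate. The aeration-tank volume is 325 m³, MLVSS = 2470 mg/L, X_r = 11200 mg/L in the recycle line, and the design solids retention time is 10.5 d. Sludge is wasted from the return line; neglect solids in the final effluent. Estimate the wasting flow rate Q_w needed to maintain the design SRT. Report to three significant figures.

Q_w = (V·X)/(θ_c X_r) = 325.0 × 2470 / (10.5 × 11200) = 6.826 m³/d.

Q_w ≈ 6.83 m³/d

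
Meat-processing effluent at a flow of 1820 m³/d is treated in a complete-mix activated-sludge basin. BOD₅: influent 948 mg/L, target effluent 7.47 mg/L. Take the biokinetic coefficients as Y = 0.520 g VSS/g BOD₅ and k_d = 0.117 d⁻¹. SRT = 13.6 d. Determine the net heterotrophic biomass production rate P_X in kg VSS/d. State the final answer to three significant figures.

P_X ≈ 344 kg VSS/d

Correct the yield for decay: Y_obs = Y/(1 + k_d θ_c) = 0.520 / (1 + 0.117 × 13.6) = 0.520 / 2.591 = 0.2007.
Q·(S₀ − S) = 1820 × (948 − 7.47) × 10⁻³ = 1712 kg/d removed.
P_X = Y_obs · Q(S₀ − S) = 0.2007 × 1712 = 343.5 kg VSS/d.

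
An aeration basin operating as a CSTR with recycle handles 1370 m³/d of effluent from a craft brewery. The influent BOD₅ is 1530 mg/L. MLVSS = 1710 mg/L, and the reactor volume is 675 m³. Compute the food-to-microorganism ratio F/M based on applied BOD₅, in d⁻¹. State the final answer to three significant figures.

Food-to-microorganism ratio F/M = Q S₀ / (V X) = 1370 × 1530 / (675.0 × 1710) = 1.816 d⁻¹.

F/M ≈ 1.82 d⁻¹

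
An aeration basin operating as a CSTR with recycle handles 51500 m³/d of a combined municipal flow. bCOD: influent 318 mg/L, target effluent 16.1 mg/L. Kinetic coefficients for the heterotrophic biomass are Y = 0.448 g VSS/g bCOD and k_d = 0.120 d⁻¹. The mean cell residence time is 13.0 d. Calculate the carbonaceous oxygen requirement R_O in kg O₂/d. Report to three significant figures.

R_O ≈ 11700 kg O₂/d

The observed yield is Y_obs = Y/(1 + k_d·θ_c) = 0.448 / (1 + 0.120 × 13.0) = 0.448 / 2.560 = 0.1750 g VSS per g bCOD removed.
ΔS = 318 − 16.1 = 301.9 mg/L, so the substrate removal rate is 51500 × 301.9/1000 = 15548 kg bCOD/d.
Net sludge production P_X = 0.1750 × 15548 = 2721 kg VSS/d.
R_O = Q·ΔS − 1.42 P_X = 15548 − 3864 = 11684 kg O₂/d.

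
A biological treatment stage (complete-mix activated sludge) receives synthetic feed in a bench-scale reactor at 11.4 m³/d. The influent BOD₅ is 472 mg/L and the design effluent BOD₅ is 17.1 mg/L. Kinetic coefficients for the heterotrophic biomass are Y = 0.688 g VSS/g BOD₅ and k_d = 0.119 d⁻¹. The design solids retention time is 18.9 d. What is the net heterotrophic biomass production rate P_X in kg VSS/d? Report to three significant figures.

The observed yield is Y_obs = Y/(1 + k_d·θ_c) = 0.688 / (1 + 0.119 × 18.9) = 0.688 / 3.249 = 0.2118 g VSS per g BOD₅ removed.
Mass of BOD₅ removed per day: Q(S₀ − S) = 11.4 × 454.9 g/m³ = 5.186 kg/d.
Net biomass production P_X = Y_obs × Q·(S₀ − S) = 0.2118 × 5.186 = 1.098 kg VSS/d.

P_X ≈ 1.10 kg VSS/d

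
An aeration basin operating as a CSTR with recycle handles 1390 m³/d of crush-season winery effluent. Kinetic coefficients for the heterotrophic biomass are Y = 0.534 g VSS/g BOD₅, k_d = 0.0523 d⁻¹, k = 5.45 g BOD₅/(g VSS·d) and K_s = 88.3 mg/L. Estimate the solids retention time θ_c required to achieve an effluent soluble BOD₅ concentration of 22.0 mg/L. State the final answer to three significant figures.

From 1/θ_c = Y·k·S/(K_s + S) − k_d: Y·k·S/(K_s+S) = 0.534 × 5.45 × 22.0 / (88.3 + 22.0) = 0.5805 d⁻¹.
1/θ_c = 0.5805 − 0.0523 = 0.5282 d⁻¹, so θ_c = 1.893 d.

θ_c ≈ 1.89 d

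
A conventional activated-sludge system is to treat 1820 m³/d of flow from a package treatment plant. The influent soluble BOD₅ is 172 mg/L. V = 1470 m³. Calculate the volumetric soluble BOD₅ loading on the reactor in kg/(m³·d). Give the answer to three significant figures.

Applied soluble BOD₅ load per unit volume = Q·S₀/V = (1820 × 172/1000)/1470 = 0.2130 kg soluble BOD₅·m⁻³·d⁻¹.

L_v ≈ 0.213 kg soluble BOD₅/(m³·d)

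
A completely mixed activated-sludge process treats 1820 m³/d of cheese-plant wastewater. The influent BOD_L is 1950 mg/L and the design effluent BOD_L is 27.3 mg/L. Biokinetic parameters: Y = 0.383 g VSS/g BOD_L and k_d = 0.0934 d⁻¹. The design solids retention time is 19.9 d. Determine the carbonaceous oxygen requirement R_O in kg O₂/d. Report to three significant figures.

The observed yield is Y_obs = Y/(1 + k_d·θ_c) = 0.383 / (1 + 0.0934 × 19.9) = 0.383 / 2.859 = 0.1340 g VSS per g BOD_L removed.
Q·(S₀ − S) = 1820 × (1950 − 27.3) × 10⁻³ = 3499 kg/d removed.
Net sludge production P_X = 0.1340 × 3499 = 468.8 kg VSS/d.
R_O = Q·ΔS − 1.42 P_X = 3499 − 665.7 = 2834 kg O₂/d.

R_O ≈ 2830 kg O₂/d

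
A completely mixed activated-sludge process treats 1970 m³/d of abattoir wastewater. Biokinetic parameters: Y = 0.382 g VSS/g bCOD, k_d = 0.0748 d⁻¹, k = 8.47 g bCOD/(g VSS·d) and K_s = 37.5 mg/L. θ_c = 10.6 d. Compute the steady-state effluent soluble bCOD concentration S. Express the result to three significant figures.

For a completely mixed reactor with recycle the Lawrence–McCarty relation gives S = K_s·(1 + k_d·θ_c) / [θ_c·(Y·k − k_d) − 1] = 37.5 × (1 + 0.0748 × 10.6) / [10.6 × (0.382 × 8.47 − 0.0748) − 1] = 67.23 / 32.50 = 2.068 mg/L.

S ≈ 2.07 mg/L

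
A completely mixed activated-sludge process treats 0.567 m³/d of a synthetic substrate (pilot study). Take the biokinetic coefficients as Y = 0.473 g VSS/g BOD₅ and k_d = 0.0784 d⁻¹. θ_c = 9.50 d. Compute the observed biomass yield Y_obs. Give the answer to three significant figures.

Y_obs ≈ 0.271 g VSS/g BOD₅

Y_obs = Y / (1 + k_d θ_c) = 0.473 / (1 + 0.0784 × 9.50) = 0.473 / 1.745 = 0.2711.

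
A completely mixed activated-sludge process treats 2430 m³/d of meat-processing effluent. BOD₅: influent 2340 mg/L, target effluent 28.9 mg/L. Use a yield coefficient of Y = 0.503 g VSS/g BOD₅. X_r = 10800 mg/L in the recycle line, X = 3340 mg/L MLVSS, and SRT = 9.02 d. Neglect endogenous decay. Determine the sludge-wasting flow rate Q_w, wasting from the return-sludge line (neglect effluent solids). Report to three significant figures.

Q_w ≈ 262 m³/d

Biomass mass balance (decay neglected): V·X = Y·Q·(S₀ − S)·θ_c, so V = 0.503 × 2430 × (2340 − 28.9) × 9.02 / 3340 = 7629 m³.
Wasting from the return line (neglecting effluent solids): Q_w = V·X / (θ_c·X_r) = 7629 × 3340 / (9.02 × 10800) = 261.6 m³/d.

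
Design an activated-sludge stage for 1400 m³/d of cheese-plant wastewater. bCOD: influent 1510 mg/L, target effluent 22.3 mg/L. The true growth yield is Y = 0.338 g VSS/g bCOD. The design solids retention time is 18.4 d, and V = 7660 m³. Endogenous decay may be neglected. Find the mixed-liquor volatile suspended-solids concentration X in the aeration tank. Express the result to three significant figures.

X ≈ 1690 mg/L

X = Y·Q·ΔS·θ_c / V = 0.338 × 1400 × (1510 − 22.3) × 18.4 / 7660 = 1691 mg/L.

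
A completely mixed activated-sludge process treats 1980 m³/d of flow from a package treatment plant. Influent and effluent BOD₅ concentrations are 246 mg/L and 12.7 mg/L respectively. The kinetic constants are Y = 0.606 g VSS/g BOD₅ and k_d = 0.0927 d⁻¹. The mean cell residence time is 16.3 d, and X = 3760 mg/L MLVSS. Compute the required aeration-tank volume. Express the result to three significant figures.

V ≈ 483 m³

Rearranging the biomass balance for a CMAS with decay, V = Y·Q·ΔS·θ_c / [X·(1+k_d θ_c)] = 0.606 × 1980 × (246 − 12.7) × 16.3 / [3760 × (1 + 0.0927 × 16.3)] = 4.56×10^6 / 9441 = 483.3 m³.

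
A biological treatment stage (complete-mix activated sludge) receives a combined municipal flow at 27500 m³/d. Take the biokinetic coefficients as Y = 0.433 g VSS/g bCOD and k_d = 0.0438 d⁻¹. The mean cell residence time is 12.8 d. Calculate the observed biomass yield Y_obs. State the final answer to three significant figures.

Y_obs = Y / (1 + k_d θ_c) = 0.433 / (1 + 0.0438 × 12.8) = 0.433 / 1.561 = 0.2775.

Y_obs ≈ 0.277 g VSS/g bCOD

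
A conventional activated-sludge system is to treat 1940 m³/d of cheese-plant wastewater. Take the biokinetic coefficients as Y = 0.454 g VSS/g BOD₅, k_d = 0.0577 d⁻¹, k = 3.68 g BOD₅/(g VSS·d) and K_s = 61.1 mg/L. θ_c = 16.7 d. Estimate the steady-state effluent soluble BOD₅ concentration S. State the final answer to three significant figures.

For a completely mixed reactor with recycle the Lawrence–McCarty relation gives S = K_s·(1 + k_d·θ_c) / [θ_c·(Y·k − k_d) − 1] = 61.1 × (1 + 0.0577 × 16.7) / [16.7 × (0.454 × 3.68 − 0.0577) − 1] = 120.0 / 25.94 = 4.626 mg/L.

S ≈ 4.63 mg/L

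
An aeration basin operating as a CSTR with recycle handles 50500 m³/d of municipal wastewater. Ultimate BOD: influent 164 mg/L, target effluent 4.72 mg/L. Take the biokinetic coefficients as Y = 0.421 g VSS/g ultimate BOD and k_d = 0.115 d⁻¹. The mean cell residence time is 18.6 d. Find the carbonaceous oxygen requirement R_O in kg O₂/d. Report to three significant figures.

The observed yield is Y_obs = Y/(1 + k_d·θ_c) = 0.421 / (1 + 0.115 × 18.6) = 0.421 / 3.139 = 0.1341 g VSS per g ultimate BOD removed.
Q·(S₀ − S) = 50500 × (164 − 4.72) × 10⁻³ = 8044 kg/d removed.
P_X = Y_obs·Q·(S₀ − S) = 0.1341 × 8044 = 1079 kg VSS/d.
R_O = Q·ΔS − 1.42 P_X = 8044 − 1532 = 6512 kg O₂/d.

R_O ≈ 6510 kg O₂/d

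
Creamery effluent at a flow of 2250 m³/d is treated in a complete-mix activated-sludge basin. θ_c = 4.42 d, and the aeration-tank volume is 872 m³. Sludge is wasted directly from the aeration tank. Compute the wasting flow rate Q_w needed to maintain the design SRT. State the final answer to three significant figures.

Q_w ≈ 197 m³/d

For wasting at MLVSS concentration, Q_w = V/θ_c = 872.0/4.42 = 197.3 m³/d.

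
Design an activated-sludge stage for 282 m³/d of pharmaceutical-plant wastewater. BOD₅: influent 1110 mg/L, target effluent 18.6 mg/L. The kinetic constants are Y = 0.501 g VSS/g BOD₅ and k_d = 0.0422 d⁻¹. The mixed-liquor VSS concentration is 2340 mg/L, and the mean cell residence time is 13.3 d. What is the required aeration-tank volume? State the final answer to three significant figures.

From the SRT design equation V = Y Q (S₀−S) θ_c / [X (1 + k_d θ_c)] = 0.501 × 282 × (1110 − 18.6) × 13.3 / [2340 × (1 + 0.0422 × 13.3)] = 2.05×10^6 / 3653 = 561.3 m³.

V ≈ 561 m³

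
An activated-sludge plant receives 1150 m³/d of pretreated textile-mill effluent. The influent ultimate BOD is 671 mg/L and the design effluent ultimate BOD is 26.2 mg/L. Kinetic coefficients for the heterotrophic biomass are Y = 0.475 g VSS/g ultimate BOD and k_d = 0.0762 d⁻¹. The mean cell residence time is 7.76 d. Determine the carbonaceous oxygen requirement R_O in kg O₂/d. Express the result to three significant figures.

R_O ≈ 427 kg O₂/d

Y_obs = Y / (1 + k_d θ_c) = 0.475 / (1 + 0.0762 × 7.76) = 0.475 / 1.591 = 0.2985.
Mass of ultimate BOD removed per day: Q(S₀ − S) = 1150 × 644.8 g/m³ = 741.5 kg/d.
Biomass synthesised: P_X = Y_obs × 741.5 = 221.3 kg VSS/d.
R_O = Q·ΔS − 1.42 P_X = 741.5 − 314.3 = 427.2 kg O₂/d.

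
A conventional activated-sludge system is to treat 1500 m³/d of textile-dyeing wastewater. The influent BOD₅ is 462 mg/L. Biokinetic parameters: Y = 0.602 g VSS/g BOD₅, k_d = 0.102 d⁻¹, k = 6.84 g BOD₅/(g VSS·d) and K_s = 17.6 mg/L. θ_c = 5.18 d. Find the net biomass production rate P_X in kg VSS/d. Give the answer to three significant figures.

P_X ≈ 272 kg VSS/d

From the Monod/SRT balance for a CMAS, S = K_s·(1+k_d θ_c)/[θ_c·(Y k − k_d) − 1] = 17.6 × (1 + 0.102 × 5.18) / [5.18 × (0.602 × 6.84 − 0.102) − 1] = 26.90 / 19.80 = 1.358 mg/L.
The observed yield is Y_obs = Y/(1 + k_d·θ_c) = 0.602 / (1 + 0.102 × 5.18) = 0.602 / 1.528 = 0.3939 g VSS per g BOD₅ removed.
Mass of BOD₅ removed per day: Q(S₀ − S) = 1500 × 460.6 g/m³ = 691.0 kg/d.
Net biomass production P_X = Y_obs × Q·(S₀ − S) = 0.3939 × 691.0 = 272.2 kg VSS/d.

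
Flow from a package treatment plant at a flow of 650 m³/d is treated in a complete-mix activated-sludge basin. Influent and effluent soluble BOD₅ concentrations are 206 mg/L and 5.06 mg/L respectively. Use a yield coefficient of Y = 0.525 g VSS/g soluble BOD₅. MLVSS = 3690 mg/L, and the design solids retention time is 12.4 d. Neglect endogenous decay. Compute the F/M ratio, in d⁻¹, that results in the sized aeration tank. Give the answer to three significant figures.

V·X = Y·Q·ΔS·θ_c gives V = 0.525 × 650 × (206 − 5.06) × 12.4 / 3690 = 230.4 m³.
Food-to-microorganism ratio F/M = Q S₀ / (V X) = 650 × 206 / (230.4 × 3690) = 0.1575 d⁻¹.

F/M ≈ 0.157 d⁻¹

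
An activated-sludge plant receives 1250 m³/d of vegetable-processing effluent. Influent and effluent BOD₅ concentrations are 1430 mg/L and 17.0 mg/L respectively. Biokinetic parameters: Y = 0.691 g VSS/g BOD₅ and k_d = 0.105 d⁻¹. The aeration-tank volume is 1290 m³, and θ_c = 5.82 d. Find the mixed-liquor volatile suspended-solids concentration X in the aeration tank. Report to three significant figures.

From V·X·(1 + k_d·θ_c) = Y·Q·(S₀ − S)·θ_c: X = 0.691 × 1250 × (1430 − 17.0) × 5.82 / [1290 × (1 + 0.105 × 5.82)] = 3418 mg/L.

X ≈ 3420 mg/L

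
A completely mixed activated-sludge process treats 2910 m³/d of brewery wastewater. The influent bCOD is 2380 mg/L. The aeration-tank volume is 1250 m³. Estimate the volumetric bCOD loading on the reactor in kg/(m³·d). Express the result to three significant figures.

Applied bCOD load per unit volume = Q·S₀/V = (2910 × 2380/1000)/1250 = 5.541 kg bCOD·m⁻³·d⁻¹.

L_v ≈ 5.54 kg bCOD/(m³·d)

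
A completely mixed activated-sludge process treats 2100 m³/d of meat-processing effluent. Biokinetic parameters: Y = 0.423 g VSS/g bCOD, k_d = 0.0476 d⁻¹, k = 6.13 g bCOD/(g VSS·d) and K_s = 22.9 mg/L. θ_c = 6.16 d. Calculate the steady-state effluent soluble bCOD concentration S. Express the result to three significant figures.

From the Monod/SRT balance for a CMAS, S = K_s·(1+k_d θ_c)/[θ_c·(Y k − k_d) − 1] = 22.9 × (1 + 0.0476 × 6.16) / [6.16 × (0.423 × 6.13 − 0.0476) − 1] = 29.61 / 14.68 = 2.017 mg/L.

S ≈ 2.02 mg/L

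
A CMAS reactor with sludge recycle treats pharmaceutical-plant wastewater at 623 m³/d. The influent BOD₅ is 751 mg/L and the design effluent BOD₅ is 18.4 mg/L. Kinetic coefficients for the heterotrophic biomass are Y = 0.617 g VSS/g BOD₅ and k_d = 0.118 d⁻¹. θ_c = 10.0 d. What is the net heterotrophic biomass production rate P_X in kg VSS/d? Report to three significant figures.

P_X ≈ 129 kg VSS/d

Y_obs = Y / (1 + k_d θ_c) = 0.617 / (1 + 0.118 × 10.0) = 0.617 / 2.180 = 0.2830.
ΔS = 751 − 18.4 = 732.6 mg/L, so the substrate removal rate is 623 × 732.6/1000 = 456.4 kg BOD₅/d.
Net biomass production P_X = Y_obs × Q·(S₀ − S) = 0.2830 × 456.4 = 129.2 kg VSS/d.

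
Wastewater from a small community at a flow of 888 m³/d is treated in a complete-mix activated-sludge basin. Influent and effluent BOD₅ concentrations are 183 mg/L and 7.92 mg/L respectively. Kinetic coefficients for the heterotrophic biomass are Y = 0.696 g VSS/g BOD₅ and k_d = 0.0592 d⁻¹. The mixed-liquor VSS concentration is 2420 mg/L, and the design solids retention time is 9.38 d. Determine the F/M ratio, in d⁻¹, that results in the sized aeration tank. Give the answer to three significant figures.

F/M ≈ 0.249 d⁻¹

From the SRT design equation V = Y Q (S₀−S) θ_c / [X (1 + k_d θ_c)] = 0.696 × 888 × (183 − 7.92) × 9.38 / [2420 × (1 + 0.0592 × 9.38)] = 1.01×10^6 / 3764 = 269.7 m³.
F/M = applied load / biomass = Q·S₀/(V·X) = 888 × 183 / (269.7 × 2420) = 0.2490 d⁻¹.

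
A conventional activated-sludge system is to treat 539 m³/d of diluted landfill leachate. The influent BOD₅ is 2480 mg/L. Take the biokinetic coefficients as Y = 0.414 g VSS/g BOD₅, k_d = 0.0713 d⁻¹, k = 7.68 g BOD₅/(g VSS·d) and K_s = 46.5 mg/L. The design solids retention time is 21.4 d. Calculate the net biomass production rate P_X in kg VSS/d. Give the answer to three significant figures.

P_X ≈ 219 kg VSS/d

From the Monod/SRT balance for a CMAS, S = K_s·(1+k_d θ_c)/[θ_c·(Y k − k_d) − 1] = 46.5 × (1 + 0.0713 × 21.4) / [21.4 × (0.414 × 7.68 − 0.0713) − 1] = 117.5 / 65.52 = 1.793 mg/L.
The observed yield is Y_obs = Y/(1 + k_d·θ_c) = 0.414 / (1 + 0.0713 × 21.4) = 0.414 / 2.526 = 0.1639 g VSS per g BOD₅ removed.
Substrate removed = Q·(S₀ − S) = 539 m³/d × (2480 − 1.79) g/m³ = 1.34×10^6 g/d = 1336 kg/d.
So the net sludge growth is P_X = 0.1639 × 1336 = 218.9 kg VSS/d.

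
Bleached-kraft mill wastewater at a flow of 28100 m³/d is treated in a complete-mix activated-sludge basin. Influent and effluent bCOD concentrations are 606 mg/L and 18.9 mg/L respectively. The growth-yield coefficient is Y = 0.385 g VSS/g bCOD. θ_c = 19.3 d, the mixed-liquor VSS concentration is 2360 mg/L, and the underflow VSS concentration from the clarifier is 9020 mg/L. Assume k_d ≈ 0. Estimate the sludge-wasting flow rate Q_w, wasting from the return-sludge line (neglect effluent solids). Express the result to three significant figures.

Biomass mass balance (decay neglected): V·X = Y·Q·(S₀ − S)·θ_c, so V = 0.385 × 28100 × (606 − 18.9) × 19.3 / 2360 = 51943 m³.
Wasting from the return line (neglecting effluent solids): Q_w = V·X / (θ_c·X_r) = 51943 × 2360 / (19.3 × 9020) = 704.2 m³/d.

Q_w ≈ 704 m³/d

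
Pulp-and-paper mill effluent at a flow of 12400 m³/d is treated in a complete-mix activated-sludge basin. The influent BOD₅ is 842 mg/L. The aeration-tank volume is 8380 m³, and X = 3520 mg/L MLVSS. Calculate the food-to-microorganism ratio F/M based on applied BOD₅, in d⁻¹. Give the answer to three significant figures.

F/M ≈ 0.354 d⁻¹

Food-to-microorganism ratio F/M = Q S₀ / (V X) = 12400 × 842 / (8380 × 3520) = 0.3540 d⁻¹.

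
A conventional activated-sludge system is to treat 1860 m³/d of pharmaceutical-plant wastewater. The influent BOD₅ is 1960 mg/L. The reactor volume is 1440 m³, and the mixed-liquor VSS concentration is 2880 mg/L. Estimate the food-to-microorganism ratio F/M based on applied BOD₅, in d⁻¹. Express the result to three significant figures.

F/M ≈ 0.879 d⁻¹

F/M = applied load / biomass = Q·S₀/(V·X) = 1860 × 1960 / (1440 × 2880) = 0.8791 d⁻¹.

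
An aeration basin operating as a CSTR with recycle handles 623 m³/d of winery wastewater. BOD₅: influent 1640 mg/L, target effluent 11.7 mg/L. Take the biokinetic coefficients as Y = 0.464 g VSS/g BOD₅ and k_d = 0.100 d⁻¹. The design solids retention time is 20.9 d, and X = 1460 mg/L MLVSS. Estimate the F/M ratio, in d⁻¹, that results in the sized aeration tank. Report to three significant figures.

From the SRT design equation V = Y Q (S₀−S) θ_c / [X (1 + k_d θ_c)] = 0.464 × 623 × (1640 − 11.7) × 20.9 / [1460 × (1 + 0.100 × 20.9)] = 9.84×10^6 / 4511 = 2181 m³.
F/M = applied load / biomass = Q·S₀/(V·X) = 623 × 1640 / (2181 × 1460) = 0.3209 d⁻¹.

F/M ≈ 0.321 d⁻¹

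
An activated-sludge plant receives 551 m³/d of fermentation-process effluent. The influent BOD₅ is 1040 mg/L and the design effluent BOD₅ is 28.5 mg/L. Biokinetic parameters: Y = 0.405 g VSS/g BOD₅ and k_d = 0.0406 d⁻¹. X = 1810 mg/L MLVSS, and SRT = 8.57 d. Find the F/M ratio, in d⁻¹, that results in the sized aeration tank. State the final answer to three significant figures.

Rearranging the biomass balance for a CMAS with decay, V = Y·Q·ΔS·θ_c / [X·(1+k_d θ_c)] = 0.405 × 551 × (1040 − 28.5) × 8.57 / [1810 × (1 + 0.0406 × 8.57)] = 1.93×10^6 / 2440 = 792.9 m³.
F/M = Q·S₀ / (V·X) = 551 × 1040 / (792.9 × 1810) = 0.3993 g BOD₅·(g VSS·d)⁻¹.

F/M ≈ 0.399 d⁻¹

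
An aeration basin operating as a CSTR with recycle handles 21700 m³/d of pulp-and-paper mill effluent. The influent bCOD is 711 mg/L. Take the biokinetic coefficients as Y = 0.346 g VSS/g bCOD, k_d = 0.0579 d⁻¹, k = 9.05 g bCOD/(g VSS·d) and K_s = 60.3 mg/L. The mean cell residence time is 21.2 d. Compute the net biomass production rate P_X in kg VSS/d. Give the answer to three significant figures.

P_X ≈ 2390 kg VSS/d

From the Monod/SRT balance for a CMAS, S = K_s·(1+k_d θ_c)/[θ_c·(Y k − k_d) − 1] = 60.3 × (1 + 0.0579 × 21.2) / [21.2 × (0.346 × 9.05 − 0.0579) − 1] = 134.3 / 64.16 = 2.094 mg/L.
Y_obs = Y / (1 + k_d θ_c) = 0.346 / (1 + 0.0579 × 21.2) = 0.346 / 2.227 = 0.1553.
ΔS = 711 − 2.09 = 708.9 mg/L, so the substrate removal rate is 21700 × 708.9/1000 = 15383 kg bCOD/d.
So the net sludge growth is P_X = 0.1553 × 15383 = 2390 kg VSS/d.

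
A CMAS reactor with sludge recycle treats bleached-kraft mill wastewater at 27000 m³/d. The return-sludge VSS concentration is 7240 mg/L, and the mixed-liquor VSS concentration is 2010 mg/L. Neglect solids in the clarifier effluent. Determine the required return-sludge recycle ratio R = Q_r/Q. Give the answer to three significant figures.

Mass balance around the secondary clarifier (neglecting effluent solids): R = X / (X_r − X) = 2010 / (7240 − 2010) = 0.3843.

R ≈ 0.384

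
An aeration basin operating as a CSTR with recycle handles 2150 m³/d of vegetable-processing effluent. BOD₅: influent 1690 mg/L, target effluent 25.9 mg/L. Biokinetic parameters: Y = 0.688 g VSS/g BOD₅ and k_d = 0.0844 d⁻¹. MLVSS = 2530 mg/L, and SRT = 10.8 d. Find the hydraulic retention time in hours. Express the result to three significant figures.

Rearranging the biomass balance for a CMAS with decay, V = Y·Q·ΔS·θ_c / [X·(1+k_d θ_c)] = 0.688 × 2150 × (1690 − 25.9) × 10.8 / [2530 × (1 + 0.0844 × 10.8)] = 2.66×10^7 / 4836 = 5497 m³.
τ = V/Q = 5497/2150 = 2.557 d, or 61.36 h.

τ ≈ 61.4 h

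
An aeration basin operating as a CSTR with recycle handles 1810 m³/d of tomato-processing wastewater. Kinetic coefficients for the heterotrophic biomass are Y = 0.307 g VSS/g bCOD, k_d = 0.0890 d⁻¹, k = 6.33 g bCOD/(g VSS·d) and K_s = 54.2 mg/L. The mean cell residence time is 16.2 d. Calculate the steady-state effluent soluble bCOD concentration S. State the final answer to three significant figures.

S ≈ 4.56 mg/L

Effluent substrate depends only on kinetics and SRT: S = K_s(1 + k_d θ_c) / [θ_c(Yk − k_d) − 1] = 54.2 × (1 + 0.0890 × 16.2) / [16.2 × (0.307 × 6.33 − 0.0890) − 1] = 132.3 / 29.04 = 4.557 mg/L.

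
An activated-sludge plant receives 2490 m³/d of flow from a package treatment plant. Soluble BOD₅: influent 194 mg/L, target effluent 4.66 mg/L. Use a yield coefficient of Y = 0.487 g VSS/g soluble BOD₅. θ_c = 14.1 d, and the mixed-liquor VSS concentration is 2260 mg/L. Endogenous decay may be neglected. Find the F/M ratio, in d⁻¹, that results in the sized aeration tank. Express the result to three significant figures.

F/M ≈ 0.149 d⁻¹

V·X = Y·Q·ΔS·θ_c gives V = 0.487 × 2490 × (194 − 4.66) × 14.1 / 2260 = 1432 m³.
F/M = Q·S₀ / (V·X) = 2490 × 194 / (1432 × 2260) = 0.1492 g soluble BOD₅·(g VSS·d)⁻¹.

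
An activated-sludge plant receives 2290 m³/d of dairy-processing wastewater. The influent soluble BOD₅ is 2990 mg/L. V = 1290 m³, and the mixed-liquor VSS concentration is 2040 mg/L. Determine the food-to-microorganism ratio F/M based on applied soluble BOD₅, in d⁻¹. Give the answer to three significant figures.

F/M ≈ 2.60 d⁻¹

F/M = applied load / biomass = Q·S₀/(V·X) = 2290 × 2990 / (1290 × 2040) = 2.602 d⁻¹.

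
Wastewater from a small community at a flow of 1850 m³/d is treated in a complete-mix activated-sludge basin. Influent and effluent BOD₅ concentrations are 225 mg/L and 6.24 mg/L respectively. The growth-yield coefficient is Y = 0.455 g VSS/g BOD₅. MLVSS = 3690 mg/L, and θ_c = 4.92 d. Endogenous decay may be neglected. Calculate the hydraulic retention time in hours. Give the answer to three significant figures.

τ ≈ 3.19 h

Biomass mass balance (decay neglected): V·X = Y·Q·(S₀ − S)·θ_c, so V = 0.455 × 1850 × (225 − 6.24) × 4.92 / 3690 = 245.5 m³.
τ = V/Q = 245.5/1850 = 0.1327 d, or 3.185 h.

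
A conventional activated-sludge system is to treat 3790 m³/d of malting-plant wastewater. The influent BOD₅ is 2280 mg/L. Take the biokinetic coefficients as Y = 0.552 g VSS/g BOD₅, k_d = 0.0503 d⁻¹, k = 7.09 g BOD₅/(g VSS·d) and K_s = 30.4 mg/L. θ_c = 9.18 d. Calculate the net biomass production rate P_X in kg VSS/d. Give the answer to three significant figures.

From the Monod/SRT balance for a CMAS, S = K_s·(1+k_d θ_c)/[θ_c·(Y k − k_d) − 1] = 30.4 × (1 + 0.0503 × 9.18) / [9.18 × (0.552 × 7.09 − 0.0503) − 1] = 44.44 / 34.47 = 1.289 mg/L.
Correct the yield for decay: Y_obs = Y/(1 + k_d θ_c) = 0.552 / (1 + 0.0503 × 9.18) = 0.552 / 1.462 = 0.3776.
Mass of BOD₅ removed per day: Q(S₀ − S) = 3790 × 2279 g/m³ = 8636 kg/d.
Biomass produced: P_X = Y_obs·Q·ΔS = 0.3776 × 8636 ≈ 3261 kg VSS/d.

P_X ≈ 3260 kg VSS/d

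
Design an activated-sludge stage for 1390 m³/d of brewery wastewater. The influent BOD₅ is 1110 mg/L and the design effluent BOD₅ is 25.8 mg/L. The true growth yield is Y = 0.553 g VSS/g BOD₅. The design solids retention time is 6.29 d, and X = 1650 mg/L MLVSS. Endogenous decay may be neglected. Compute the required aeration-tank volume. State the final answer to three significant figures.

With k_d = 0 the design equation reduces to V = Y Q (S₀−S) θ_c / X = 0.553 × 1390 × (1110 − 25.8) × 6.29 / 1650 = 3177 m³.

V ≈ 3180 m³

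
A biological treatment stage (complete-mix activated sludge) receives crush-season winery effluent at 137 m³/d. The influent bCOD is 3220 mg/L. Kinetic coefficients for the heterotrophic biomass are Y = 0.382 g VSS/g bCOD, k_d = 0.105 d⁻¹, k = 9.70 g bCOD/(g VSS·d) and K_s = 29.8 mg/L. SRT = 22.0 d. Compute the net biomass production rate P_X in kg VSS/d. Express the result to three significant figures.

P_X ≈ 50.9 kg VSS/d

For a completely mixed reactor with recycle the Lawrence–McCarty relation gives S = K_s·(1 + k_d·θ_c) / [θ_c·(Y·k − k_d) − 1] = 29.8 × (1 + 0.105 × 22.0) / [22.0 × (0.382 × 9.70 − 0.105) − 1] = 98.64 / 78.21 = 1.261 mg/L.
Observed yield with endogenous decay: Y_obs = Y / (1 + k_d·θ_c) = 0.382 / (1 + 0.105 × 22.0) = 0.382 / 3.310 = 0.1154 g VSS/g bCOD.
ΔS = 3220 − 1.26 = 3219 mg/L, so the substrate removal rate is 137 × 3219/1000 = 441.0 kg bCOD/d.
So the net sludge growth is P_X = 0.1154 × 441.0 = 50.89 kg VSS/d.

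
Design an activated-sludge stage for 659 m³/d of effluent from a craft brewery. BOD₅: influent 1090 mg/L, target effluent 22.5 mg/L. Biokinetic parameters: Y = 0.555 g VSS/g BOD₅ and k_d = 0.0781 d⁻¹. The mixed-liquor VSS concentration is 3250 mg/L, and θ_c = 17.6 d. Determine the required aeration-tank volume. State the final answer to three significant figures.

V ≈ 890 m³

Rearranging the biomass balance for a CMAS with decay, V = Y·Q·ΔS·θ_c / [X·(1+k_d θ_c)] = 0.555 × 659 × (1090 − 22.5) × 17.6 / [3250 × (1 + 0.0781 × 17.6)] = 6.87×10^6 / 7717 = 890.4 m³.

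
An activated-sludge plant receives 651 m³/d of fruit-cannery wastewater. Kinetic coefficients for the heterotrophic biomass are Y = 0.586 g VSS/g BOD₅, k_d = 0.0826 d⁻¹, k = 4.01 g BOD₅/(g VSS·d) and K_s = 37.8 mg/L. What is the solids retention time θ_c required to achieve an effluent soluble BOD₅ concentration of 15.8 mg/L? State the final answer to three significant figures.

At the target effluent, Y k S/(K_s+S) = 0.586×4.01×15.8/53.60 = 0.6927 d⁻¹.
1/θ_c = 0.6927 − 0.0826 = 0.6101 d⁻¹, so θ_c = 1.639 d.

θ_c ≈ 1.64 d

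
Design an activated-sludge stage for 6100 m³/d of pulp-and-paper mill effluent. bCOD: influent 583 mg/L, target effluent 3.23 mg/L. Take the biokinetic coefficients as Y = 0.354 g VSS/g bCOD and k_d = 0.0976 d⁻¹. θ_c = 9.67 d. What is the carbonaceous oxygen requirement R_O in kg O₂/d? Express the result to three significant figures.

The observed yield is Y_obs = Y/(1 + k_d·θ_c) = 0.354 / (1 + 0.0976 × 9.67) = 0.354 / 1.944 = 0.1821 g VSS per g bCOD removed.
Substrate removed = Q·(S₀ − S) = 6100 m³/d × (583 − 3.23) g/m³ = 3.54×10^6 g/d = 3537 kg/d.
Biomass synthesised: P_X = Y_obs × 3537 = 644.1 kg VSS/d.
Carbonaceous O₂ demand = substrate oxidised − cell-mass equivalent = 3537 − 1.42 × 644.1 = 2622 kg O₂/d.

R_O ≈ 2620 kg O₂/d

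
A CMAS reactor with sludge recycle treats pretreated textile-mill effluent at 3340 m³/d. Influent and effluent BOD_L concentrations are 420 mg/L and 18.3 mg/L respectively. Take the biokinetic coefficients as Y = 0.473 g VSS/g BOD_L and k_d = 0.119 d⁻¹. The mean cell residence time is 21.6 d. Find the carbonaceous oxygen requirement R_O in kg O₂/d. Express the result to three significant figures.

R_O ≈ 1090 kg O₂/d

Observed yield with endogenous decay: Y_obs = Y / (1 + k_d·θ_c) = 0.473 / (1 + 0.119 × 21.6) = 0.473 / 3.570 = 0.1325 g VSS/g BOD_L.
Q·(S₀ − S) = 3340 × (420 − 18.3) × 10⁻³ = 1342 kg/d removed.
Net sludge production P_X = 0.1325 × 1342 = 177.7 kg VSS/d.
Carbonaceous O₂ demand = substrate oxidised − cell-mass equivalent = 1342 − 1.42 × 177.7 = 1089 kg O₂/d.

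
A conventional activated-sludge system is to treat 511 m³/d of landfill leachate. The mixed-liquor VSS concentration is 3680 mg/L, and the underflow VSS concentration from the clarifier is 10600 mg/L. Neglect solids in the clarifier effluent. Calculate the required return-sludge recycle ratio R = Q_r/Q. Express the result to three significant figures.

R ≈ 0.532

Solids balance on the clarifier gives (1+R)X = R·X_r, so R = X/(X_r − X) = 3680 / (10600 − 3680) = 0.5318.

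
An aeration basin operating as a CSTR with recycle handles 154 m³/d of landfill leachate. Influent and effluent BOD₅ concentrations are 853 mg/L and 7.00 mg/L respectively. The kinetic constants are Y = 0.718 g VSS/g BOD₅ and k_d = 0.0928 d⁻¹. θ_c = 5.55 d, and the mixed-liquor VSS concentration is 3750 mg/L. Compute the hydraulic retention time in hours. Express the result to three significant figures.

τ ≈ 14.2 h

Steady-state biomass mass balance: V·X·(1 + k_d·θ_c) = Y·Q·(S₀ − S)·θ_c, so V = 0.718 × 154 × (853 − 7.00) × 5.55 / [3750 × (1 + 0.0928 × 5.55)] = 5.19×10^5 / 5681 = 91.38 m³.
HRT = V/Q = 91.38 m³ / 154 m³·d⁻¹ = 0.5934 d × 24 = 14.24 h.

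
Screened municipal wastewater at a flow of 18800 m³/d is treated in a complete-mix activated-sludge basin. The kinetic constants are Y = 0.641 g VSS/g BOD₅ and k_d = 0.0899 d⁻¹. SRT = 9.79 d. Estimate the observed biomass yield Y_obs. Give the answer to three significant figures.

Y_obs ≈ 0.341 g VSS/g BOD₅

Y_obs = Y / (1 + k_d θ_c) = 0.641 / (1 + 0.0899 × 9.79) = 0.641 / 1.880 = 0.3409.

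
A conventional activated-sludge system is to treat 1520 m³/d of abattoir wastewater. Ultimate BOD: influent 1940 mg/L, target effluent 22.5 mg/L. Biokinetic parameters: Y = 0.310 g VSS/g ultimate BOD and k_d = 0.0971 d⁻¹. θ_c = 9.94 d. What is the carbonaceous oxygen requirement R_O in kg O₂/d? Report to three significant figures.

R_O ≈ 2260 kg O₂/d

Y_obs = Y / (1 + k_d θ_c) = 0.310 / (1 + 0.0971 × 9.94) = 0.310 / 1.965 = 0.1577.
ΔS = 1940 − 22.5 = 1918 mg/L, so the substrate removal rate is 1520 × 1918/1000 = 2915 kg ultimate BOD/d.
Net sludge production P_X = 0.1577 × 2915 = 459.8 kg VSS/d.
R_O = Q·(S₀ − S) − 1.42·P_X = 2915 − 1.42 × 459.8 = 2262 kg O₂/d.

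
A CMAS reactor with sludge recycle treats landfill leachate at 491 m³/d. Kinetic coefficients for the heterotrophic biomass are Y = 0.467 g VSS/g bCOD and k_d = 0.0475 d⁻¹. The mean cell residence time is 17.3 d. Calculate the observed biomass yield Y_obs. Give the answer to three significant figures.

Observed yield with endogenous decay: Y_obs = Y / (1 + k_d·θ_c) = 0.467 / (1 + 0.0475 × 17.3) = 0.467 / 1.822 = 0.2563 g VSS/g bCOD.

Y_obs ≈ 0.256 g VSS/g bCOD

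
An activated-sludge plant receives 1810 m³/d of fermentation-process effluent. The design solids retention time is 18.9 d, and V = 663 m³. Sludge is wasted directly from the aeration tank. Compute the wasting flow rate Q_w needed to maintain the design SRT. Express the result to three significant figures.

Q_w ≈ 35.1 m³/d

Wasting from the aeration tank: Q_w = V / θ_c = 663.0 / 18.9 = 35.08 m³/d.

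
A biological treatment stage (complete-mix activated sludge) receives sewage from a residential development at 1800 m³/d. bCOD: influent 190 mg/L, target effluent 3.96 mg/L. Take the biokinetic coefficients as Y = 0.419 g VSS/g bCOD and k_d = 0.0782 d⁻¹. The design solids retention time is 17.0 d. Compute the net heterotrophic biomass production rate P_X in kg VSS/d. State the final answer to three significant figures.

P_X ≈ 60.2 kg VSS/d

Observed yield with endogenous decay: Y_obs = Y / (1 + k_d·θ_c) = 0.419 / (1 + 0.0782 × 17.0) = 0.419 / 2.329 = 0.1799 g VSS/g bCOD.
Q·(S₀ − S) = 1800 × (190 − 3.96) × 10⁻³ = 334.9 kg/d removed.
So the net sludge growth is P_X = 0.1799 × 334.9 = 60.23 kg VSS/d.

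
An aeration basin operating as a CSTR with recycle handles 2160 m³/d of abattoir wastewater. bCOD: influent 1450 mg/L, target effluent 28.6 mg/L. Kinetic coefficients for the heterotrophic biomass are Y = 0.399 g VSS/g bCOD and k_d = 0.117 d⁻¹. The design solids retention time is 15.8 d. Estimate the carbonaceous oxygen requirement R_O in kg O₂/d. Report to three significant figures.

R_O ≈ 2460 kg O₂/d

Correct the yield for decay: Y_obs = Y/(1 + k_d θ_c) = 0.399 / (1 + 0.117 × 15.8) = 0.399 / 2.849 = 0.1401.
Mass of bCOD removed per day: Q(S₀ − S) = 2160 × 1421 g/m³ = 3070 kg/d.
Biomass synthesised: P_X = Y_obs × 3070 = 430.0 kg VSS/d.
R_O = Q·ΔS − 1.42 P_X = 3070 − 610.7 = 2460 kg O₂/d.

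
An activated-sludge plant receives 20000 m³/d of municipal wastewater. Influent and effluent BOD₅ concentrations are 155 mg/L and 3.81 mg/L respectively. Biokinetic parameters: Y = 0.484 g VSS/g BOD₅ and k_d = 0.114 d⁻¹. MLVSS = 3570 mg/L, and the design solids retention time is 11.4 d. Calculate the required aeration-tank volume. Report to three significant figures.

Rearranging the biomass balance for a CMAS with decay, V = Y·Q·ΔS·θ_c / [X·(1+k_d θ_c)] = 0.484 × 20000 × (155 − 3.81) × 11.4 / [3570 × (1 + 0.114 × 11.4)] = 1.67×10^7 / 8210 = 2032 m³.

V ≈ 2030 m³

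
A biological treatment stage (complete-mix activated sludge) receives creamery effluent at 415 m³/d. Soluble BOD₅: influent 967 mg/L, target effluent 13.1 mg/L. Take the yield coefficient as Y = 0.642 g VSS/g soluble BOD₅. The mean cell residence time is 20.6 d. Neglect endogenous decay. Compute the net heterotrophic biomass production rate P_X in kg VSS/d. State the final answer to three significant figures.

P_X ≈ 254 kg VSS/d

Since k_d ≈ 0, Y_obs = Y = 0.642 g VSS/g soluble BOD₅.
Mass of soluble BOD₅ removed per day: Q(S₀ − S) = 415 × 953.9 g/m³ = 395.9 kg/d.
Biomass produced: P_X = Y_obs·Q·ΔS = 0.6420 × 395.9 ≈ 254.1 kg VSS/d.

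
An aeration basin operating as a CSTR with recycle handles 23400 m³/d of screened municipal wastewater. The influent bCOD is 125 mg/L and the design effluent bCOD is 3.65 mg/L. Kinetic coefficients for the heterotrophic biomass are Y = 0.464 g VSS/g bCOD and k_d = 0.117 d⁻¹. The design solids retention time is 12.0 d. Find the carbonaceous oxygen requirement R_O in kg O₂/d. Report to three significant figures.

R_O ≈ 2060 kg O₂/d

Observed yield with endogenous decay: Y_obs = Y / (1 + k_d·θ_c) = 0.464 / (1 + 0.117 × 12.0) = 0.464 / 2.404 = 0.1930 g VSS/g bCOD.
Q·(S₀ − S) = 23400 × (125 − 3.65) × 10⁻³ = 2840 kg/d removed.
Biomass synthesised: P_X = Y_obs × 2840 = 548.1 kg VSS/d.
R_O = Q·(S₀ − S) − 1.42·P_X = 2840 − 1.42 × 548.1 = 2061 kg O₂/d.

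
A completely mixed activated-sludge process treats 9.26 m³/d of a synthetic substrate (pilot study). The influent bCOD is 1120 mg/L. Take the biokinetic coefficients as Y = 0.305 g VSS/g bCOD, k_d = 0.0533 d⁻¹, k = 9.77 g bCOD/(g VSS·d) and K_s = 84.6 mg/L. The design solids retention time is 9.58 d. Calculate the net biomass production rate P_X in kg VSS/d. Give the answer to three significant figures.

From the Monod/SRT balance for a CMAS, S = K_s·(1+k_d θ_c)/[θ_c·(Y k − k_d) − 1] = 84.6 × (1 + 0.0533 × 9.58) / [9.58 × (0.305 × 9.77 − 0.0533) − 1] = 127.8 / 27.04 = 4.727 mg/L.
Observed yield with endogenous decay: Y_obs = Y / (1 + k_d·θ_c) = 0.305 / (1 + 0.0533 × 9.58) = 0.305 / 1.511 = 0.2019 g VSS/g bCOD.
Q·(S₀ − S) = 9.26 × (1120 − 4.73) × 10⁻³ = 10.33 kg/d removed.
So the net sludge growth is P_X = 0.2019 × 10.33 = 2.085 kg VSS/d.

P_X ≈ 2.09 kg VSS/d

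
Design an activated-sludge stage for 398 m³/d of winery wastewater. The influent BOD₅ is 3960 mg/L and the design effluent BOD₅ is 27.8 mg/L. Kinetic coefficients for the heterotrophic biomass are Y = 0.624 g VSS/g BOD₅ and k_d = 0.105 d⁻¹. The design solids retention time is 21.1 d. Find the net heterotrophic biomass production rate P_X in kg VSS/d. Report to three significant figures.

P_X ≈ 304 kg VSS/d

The observed yield is Y_obs = Y/(1 + k_d·θ_c) = 0.624 / (1 + 0.105 × 21.1) = 0.624 / 3.216 = 0.1941 g VSS per g BOD₅ removed.
ΔS = 3960 − 27.8 = 3932 mg/L, so the substrate removal rate is 398 × 3932/1000 = 1565 kg BOD₅/d.
P_X = Y_obs · Q(S₀ − S) = 0.1941 × 1565 = 303.7 kg VSS/d.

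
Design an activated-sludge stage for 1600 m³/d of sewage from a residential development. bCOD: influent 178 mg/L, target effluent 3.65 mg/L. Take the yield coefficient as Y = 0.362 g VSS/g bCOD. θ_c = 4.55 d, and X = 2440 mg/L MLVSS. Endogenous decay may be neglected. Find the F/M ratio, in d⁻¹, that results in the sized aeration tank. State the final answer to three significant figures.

With k_d = 0 the design equation reduces to V = Y Q (S₀−S) θ_c / X = 0.362 × 1600 × (178 − 3.65) × 4.55 / 2440 = 188.3 m³.
F/M = Q·S₀ / (V·X) = 1600 × 178 / (188.3 × 2440) = 0.6198 g bCOD·(g VSS·d)⁻¹.

F/M ≈ 0.620 d⁻¹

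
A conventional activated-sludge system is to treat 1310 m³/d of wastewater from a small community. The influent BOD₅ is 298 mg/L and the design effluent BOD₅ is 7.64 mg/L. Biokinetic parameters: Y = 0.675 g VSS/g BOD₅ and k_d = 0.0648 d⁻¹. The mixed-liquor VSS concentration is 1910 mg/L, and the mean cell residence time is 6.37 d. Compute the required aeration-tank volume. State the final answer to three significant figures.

V ≈ 606 m³

Steady-state biomass mass balance: V·X·(1 + k_d·θ_c) = Y·Q·(S₀ − S)·θ_c, so V = 0.675 × 1310 × (298 − 7.64) × 6.37 / [1910 × (1 + 0.0648 × 6.37)] = 1.64×10^6 / 2698 = 606.1 m³.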